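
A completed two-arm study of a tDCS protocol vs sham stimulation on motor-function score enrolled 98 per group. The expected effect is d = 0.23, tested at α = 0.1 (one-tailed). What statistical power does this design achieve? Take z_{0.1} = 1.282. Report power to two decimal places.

For two equal groups, power = Φ(d·√(n/2) − z_{α}).
d·√(n/2) = 0.23 × √(98/2) = 0.23 × 7.000 = 1.610.
z_β = 1.610 − 1.282 = 0.328.
Power = Φ(0.328) = 0.629.

power ≈ 0.63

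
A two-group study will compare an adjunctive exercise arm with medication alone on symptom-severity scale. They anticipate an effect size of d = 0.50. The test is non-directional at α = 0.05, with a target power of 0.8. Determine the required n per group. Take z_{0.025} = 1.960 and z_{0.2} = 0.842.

For two independent groups with equal n: n = 2·((z_{α/2} + z_β) / d)².
z_{α/2} + z_β = 1.960 + 0.842 = 2.802.
n = 2 × (2.802 / 0.50)² = 2 × 5.604² = 2 × 31.40 = 62.8.
Round up to the next whole participant.

n = 63 per group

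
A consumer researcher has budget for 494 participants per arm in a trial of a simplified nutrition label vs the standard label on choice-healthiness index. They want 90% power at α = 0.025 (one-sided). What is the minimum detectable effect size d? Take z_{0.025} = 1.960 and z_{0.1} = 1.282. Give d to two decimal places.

d_min ≈ 0.21

For two independent groups of n = 494 each: d_min = (z_{α} + z_β)·√(2/n).
z-sum = 1.960 + 1.282 = 3.242.
d_min = 3.242 × √(2/494) = 3.242 × 0.0636 = 0.206.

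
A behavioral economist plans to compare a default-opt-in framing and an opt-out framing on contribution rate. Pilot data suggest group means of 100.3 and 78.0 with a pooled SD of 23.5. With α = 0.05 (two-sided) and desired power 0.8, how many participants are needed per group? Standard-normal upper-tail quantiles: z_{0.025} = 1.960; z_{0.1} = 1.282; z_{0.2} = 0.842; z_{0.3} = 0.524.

Cohen's d = |M₁ − M₂| / SD_pooled = |100.3 − 78.0| / 23.5 = 22.3 / 23.5 = 0.949.
For two independent groups with equal n: n = 2·((z_{α/2} + z_β) / d)².
z_{α/2} + z_β = 1.960 + 0.842 = 2.802.
n = 2 × (2.802 / 0.949)² = 2 × 2.953² = 2 × 8.72 = 17.4.
Round up to the next whole participant.

n = 18 per group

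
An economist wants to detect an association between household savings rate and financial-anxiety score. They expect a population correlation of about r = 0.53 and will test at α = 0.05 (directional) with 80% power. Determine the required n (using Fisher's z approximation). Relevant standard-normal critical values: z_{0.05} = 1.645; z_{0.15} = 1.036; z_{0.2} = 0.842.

Fisher's z: C = ½·ln((1+r)/(1−r)) = ½·ln(3.2553) = 0.5901.
n = ((z_{α} + z_β)/C)² + 3.
(1.645 + 0.842) / 0.5901 = 2.487 / 0.5901 = 4.215.
n = 4.215² + 3 = 17.76 + 3 = 20.8.
Round up.

n = 21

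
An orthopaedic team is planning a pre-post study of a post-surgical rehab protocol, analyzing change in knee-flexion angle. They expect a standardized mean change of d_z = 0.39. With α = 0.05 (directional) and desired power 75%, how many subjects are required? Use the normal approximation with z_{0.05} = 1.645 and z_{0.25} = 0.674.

For a paired (one-sample on differences) test: n = ((z_{α} + z_β) / d)².
z_{α} + z_β = 1.645 + 0.674 = 2.319.
n = (2.319 / 0.39)² = 5.946² = 35.36.
Round up.

n = 36 pairs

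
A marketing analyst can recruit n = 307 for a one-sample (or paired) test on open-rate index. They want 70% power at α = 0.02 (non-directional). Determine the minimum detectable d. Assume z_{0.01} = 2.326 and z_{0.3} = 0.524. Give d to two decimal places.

d_min ≈ 0.16

For a single sample (or paired design) of n = 307: d_min = (z_{α/2} + z_β)/√n.
z-sum = 2.326 + 0.524 = 2.850.
d_min = 2.850 / √307 = 2.850 / 17.521 = 0.163.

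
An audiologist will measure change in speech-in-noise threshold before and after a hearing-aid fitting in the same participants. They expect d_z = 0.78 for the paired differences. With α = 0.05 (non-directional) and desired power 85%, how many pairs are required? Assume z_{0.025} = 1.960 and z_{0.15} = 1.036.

For a paired (one-sample on differences) test: n = ((z_{α/2} + z_β) / d)².
z_{α/2} + z_β = 1.960 + 1.036 = 2.996.
n = (2.996 / 0.78)² = 3.841² = 14.75.
Round up.

n = 15 pairs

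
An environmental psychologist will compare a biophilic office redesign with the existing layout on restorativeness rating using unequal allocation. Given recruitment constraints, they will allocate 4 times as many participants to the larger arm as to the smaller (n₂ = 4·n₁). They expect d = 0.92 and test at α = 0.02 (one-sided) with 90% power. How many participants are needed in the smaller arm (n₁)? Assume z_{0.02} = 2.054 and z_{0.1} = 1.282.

With allocation ratio k = n₂/n₁ = 4, Var(x̄₁−x̄₂) = σ²(1/n₁ + 1/(k·n₁)) = σ²·(k+1)/(k·n₁).
So n₁ = (1 + 1/k)·((z_{α} + z_β)/d)² = 1.250 × (3.336/0.92)².
n₁ = 1.250 × 13.15 = 16.4.
Round up: n₁ = 17, giving n₂ = 4 × 17 = 68.

n₁ = 17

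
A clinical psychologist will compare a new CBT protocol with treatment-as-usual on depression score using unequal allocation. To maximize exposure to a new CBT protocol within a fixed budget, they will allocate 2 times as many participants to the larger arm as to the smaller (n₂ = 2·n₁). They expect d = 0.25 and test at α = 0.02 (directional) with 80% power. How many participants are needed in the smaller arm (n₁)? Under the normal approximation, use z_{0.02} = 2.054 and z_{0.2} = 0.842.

With allocation ratio k = n₂/n₁ = 2, Var(x̄₁−x̄₂) = σ²(1/n₁ + 1/(k·n₁)) = σ²·(k+1)/(k·n₁).
So n₁ = (1 + 1/k)·((z_{α} + z_β)/d)² = 1.500 × (2.896/0.25)².
n₁ = 1.500 × 134.19 = 201.3.
Round up: n₁ = 202, giving n₂ = 2 × 202 = 404.

n₁ = 202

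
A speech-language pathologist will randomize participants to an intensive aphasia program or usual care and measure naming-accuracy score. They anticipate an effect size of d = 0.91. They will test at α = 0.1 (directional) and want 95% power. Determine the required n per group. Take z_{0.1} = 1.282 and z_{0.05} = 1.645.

For two independent groups with equal n: n = 2·((z_{α} + z_β) / d)².
z_{α} + z_β = 1.282 + 1.645 = 2.927.
n = 2 × (2.927 / 0.91)² = 2 × 3.216² = 2 × 10.35 = 20.7.
Round up to the next whole participant.

n = 21 per group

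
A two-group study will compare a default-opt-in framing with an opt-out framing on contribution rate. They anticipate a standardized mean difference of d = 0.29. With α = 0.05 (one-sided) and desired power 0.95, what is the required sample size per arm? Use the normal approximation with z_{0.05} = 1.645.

n = 258 per group

For two independent groups with equal n: n = 2·((z_{α} + z_β) / d)².
z_{α} + z_β = 1.645 + 1.645 = 3.290.
n = 2 × (3.290 / 0.29)² = 2 × 11.345² = 2 × 128.71 = 257.4.
Round up to the next whole participant.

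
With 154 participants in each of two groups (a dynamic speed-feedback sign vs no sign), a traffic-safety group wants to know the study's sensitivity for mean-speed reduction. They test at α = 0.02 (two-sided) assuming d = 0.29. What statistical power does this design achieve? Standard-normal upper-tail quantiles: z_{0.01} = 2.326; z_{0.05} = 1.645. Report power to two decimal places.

For two equal groups, power = Φ(d·√(n/2) − z_{α/2}).
d·√(n/2) = 0.29 × √(154/2) = 0.29 × 8.775 = 2.545.
z_β = 2.545 − 2.326 = 0.219.
Power = Φ(0.219) = 0.587.

power ≈ 0.59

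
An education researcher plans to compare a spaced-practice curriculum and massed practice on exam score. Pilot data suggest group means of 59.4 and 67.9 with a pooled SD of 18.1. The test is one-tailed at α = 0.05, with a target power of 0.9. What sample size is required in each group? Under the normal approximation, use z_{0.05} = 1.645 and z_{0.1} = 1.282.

Cohen's d = |M₁ − M₂| / SD_pooled = |59.4 − 67.9| / 18.1 = 8.5 / 18.1 = 0.470.
For two independent groups with equal n: n = 2·((z_{α} + z_β) / d)².
z_{α} + z_β = 1.645 + 1.282 = 2.927.
n = 2 × (2.927 / 0.470)² = 2 × 6.228² = 2 × 38.78 = 77.6.
Round up to the next whole participant.

n = 78 per group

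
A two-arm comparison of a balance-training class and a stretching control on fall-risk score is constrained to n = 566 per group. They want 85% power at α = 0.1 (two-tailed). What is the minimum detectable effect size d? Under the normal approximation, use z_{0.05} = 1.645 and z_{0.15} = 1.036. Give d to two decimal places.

d_min ≈ 0.16

For two independent groups of n = 566 each: d_min = (z_{α/2} + z_β)·√(2/n).
z-sum = 1.645 + 1.036 = 2.681.
d_min = 2.681 × √(2/566) = 2.681 × 0.0594 = 0.159.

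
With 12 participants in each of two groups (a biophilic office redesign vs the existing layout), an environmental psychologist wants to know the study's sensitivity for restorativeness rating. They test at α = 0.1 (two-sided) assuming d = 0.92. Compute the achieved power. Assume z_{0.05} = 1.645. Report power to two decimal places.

power ≈ 0.73

For two equal groups, power = Φ(d·√(n/2) − z_{α/2}).
d·√(n/2) = 0.92 × √(12/2) = 0.92 × 2.449 = 2.254.
z_β = 2.254 − 1.645 = 0.609.
Power = Φ(0.609) = 0.729.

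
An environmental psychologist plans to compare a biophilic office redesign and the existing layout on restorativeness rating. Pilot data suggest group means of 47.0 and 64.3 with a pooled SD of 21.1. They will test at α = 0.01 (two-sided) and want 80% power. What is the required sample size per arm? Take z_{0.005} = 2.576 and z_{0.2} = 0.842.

n = 35 per group

Cohen's d = |M₁ − M₂| / SD_pooled = |47.0 − 64.3| / 21.1 = 17.3 / 21.1 = 0.820.
For two independent groups with equal n: n = 2·((z_{α/2} + z_β) / d)².
z_{α/2} + z_β = 2.576 + 0.842 = 3.418.
n = 2 × (3.418 / 0.820)² = 2 × 4.168² = 2 × 17.37 = 34.7.
Round up to the next whole participant.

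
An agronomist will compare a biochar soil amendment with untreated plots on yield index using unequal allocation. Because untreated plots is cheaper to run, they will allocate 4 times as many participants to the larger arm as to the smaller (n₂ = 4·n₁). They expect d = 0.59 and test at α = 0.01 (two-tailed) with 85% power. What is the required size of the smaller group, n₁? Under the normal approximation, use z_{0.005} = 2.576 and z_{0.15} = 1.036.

With allocation ratio k = n₂/n₁ = 4, Var(x̄₁−x̄₂) = σ²(1/n₁ + 1/(k·n₁)) = σ²·(k+1)/(k·n₁).
So n₁ = (1 + 1/k)·((z_{α/2} + z_β)/d)² = 1.250 × (3.612/0.59)².
n₁ = 1.250 × 37.48 = 46.8.
Round up: n₁ = 47, giving n₂ = 4 × 47 = 188.

n₁ = 47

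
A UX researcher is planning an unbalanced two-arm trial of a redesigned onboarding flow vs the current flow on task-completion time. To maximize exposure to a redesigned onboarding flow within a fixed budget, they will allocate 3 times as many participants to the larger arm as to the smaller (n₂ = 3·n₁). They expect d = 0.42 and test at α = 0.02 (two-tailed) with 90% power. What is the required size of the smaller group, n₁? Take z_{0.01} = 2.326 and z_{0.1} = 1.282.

n₁ = 99

With allocation ratio k = n₂/n₁ = 3, Var(x̄₁−x̄₂) = σ²(1/n₁ + 1/(k·n₁)) = σ²·(k+1)/(k·n₁).
So n₁ = (1 + 1/k)·((z_{α/2} + z_β)/d)² = 1.333 × (3.608/0.42)².
n₁ = 1.333 × 73.80 = 98.4.
Round up: n₁ = 99, giving n₂ = 3 × 99 = 297.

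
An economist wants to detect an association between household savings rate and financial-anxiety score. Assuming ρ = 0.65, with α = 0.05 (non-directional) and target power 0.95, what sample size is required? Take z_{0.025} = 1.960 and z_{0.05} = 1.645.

n = 25

Fisher's z: C = ½·ln((1+r)/(1−r)) = ½·ln(4.7143) = 0.7753.
n = ((z_{α/2} + z_β)/C)² + 3.
(1.960 + 1.645) / 0.7753 = 3.605 / 0.7753 = 4.650.
n = 4.650² + 3 = 21.62 + 3 = 24.6.
Round up.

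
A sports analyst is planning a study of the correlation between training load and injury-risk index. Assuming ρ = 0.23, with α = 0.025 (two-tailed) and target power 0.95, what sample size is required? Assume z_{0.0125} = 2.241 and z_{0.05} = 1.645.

n = 279

Fisher's z: C = ½·ln((1+r)/(1−r)) = ½·ln(1.5974) = 0.2342.
n = ((z_{α/2} + z_β)/C)² + 3.
(2.241 + 1.645) / 0.2342 = 3.886 / 0.2342 = 16.593.
n = 16.593² + 3 = 275.32 + 3 = 278.3.
Round up.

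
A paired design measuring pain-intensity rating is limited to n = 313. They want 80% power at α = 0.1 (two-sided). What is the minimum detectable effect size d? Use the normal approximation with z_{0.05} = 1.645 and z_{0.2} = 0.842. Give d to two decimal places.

d_min ≈ 0.14

For a single sample (or paired design) of n = 313: d_min = (z_{α/2} + z_β)/√n.
z-sum = 1.645 + 0.842 = 2.487.
d_min = 2.487 / √313 = 2.487 / 17.692 = 0.141.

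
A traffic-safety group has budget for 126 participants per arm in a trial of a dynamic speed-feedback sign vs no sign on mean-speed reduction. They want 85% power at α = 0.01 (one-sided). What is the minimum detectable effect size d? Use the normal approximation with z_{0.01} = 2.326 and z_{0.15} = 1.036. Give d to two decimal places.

For two independent groups of n = 126 each: d_min = (z_{α} + z_β)·√(2/n).
z-sum = 2.326 + 1.036 = 3.362.
d_min = 3.362 × √(2/126) = 3.362 × 0.1260 = 0.424.

d_min ≈ 0.42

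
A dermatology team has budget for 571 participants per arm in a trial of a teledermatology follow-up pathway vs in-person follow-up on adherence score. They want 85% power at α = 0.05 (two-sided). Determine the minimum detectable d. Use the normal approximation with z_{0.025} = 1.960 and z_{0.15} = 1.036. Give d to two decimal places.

d_min ≈ 0.18

For two independent groups of n = 571 each: d_min = (z_{α/2} + z_β)·√(2/n).
z-sum = 1.960 + 1.036 = 2.996.
d_min = 2.996 × √(2/571) = 2.996 × 0.0592 = 0.177.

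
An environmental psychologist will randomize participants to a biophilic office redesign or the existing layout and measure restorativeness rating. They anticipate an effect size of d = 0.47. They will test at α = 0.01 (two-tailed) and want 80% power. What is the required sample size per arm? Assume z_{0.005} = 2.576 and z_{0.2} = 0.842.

n = 106 per group

For two independent groups with equal n: n = 2·((z_{α/2} + z_β) / d)².
z_{α/2} + z_β = 2.576 + 0.842 = 3.418.
n = 2 × (3.418 / 0.47)² = 2 × 7.272² = 2 × 52.89 = 105.8.
Round up to the next whole participant.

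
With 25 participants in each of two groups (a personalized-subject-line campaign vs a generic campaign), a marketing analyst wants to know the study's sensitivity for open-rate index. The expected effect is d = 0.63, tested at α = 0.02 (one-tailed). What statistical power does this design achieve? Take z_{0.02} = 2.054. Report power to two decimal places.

For two equal groups, power = Φ(d·√(n/2) − z_{α}).
d·√(n/2) = 0.63 × √(25/2) = 0.63 × 3.536 = 2.227.
z_β = 2.227 − 2.054 = 0.173.
Power = Φ(0.173) = 0.569.

power ≈ 0.57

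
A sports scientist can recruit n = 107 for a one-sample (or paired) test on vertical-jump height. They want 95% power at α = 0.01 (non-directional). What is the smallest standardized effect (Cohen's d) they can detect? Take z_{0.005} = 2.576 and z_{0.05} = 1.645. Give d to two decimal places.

d_min ≈ 0.41

For a single sample (or paired design) of n = 107: d_min = (z_{α/2} + z_β)/√n.
z-sum = 2.576 + 1.645 = 4.221.
d_min = 4.221 / √107 = 4.221 / 10.344 = 0.408.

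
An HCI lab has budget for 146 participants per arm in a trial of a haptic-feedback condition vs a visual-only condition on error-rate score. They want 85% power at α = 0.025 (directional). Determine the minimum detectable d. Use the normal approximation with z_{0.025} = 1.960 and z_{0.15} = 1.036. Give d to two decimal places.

d_min ≈ 0.35

For two independent groups of n = 146 each: d_min = (z_{α} + z_β)·√(2/n).
z-sum = 1.960 + 1.036 = 2.996.
d_min = 2.996 × √(2/146) = 2.996 × 0.1170 = 0.351.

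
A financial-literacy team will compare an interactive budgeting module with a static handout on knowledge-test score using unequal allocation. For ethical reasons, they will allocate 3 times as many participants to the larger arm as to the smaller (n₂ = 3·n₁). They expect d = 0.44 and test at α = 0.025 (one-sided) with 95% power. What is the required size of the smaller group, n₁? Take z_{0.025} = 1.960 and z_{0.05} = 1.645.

n₁ = 90

With allocation ratio k = n₂/n₁ = 3, Var(x̄₁−x̄₂) = σ²(1/n₁ + 1/(k·n₁)) = σ²·(k+1)/(k·n₁).
So n₁ = (1 + 1/k)·((z_{α} + z_β)/d)² = 1.333 × (3.605/0.44)².
n₁ = 1.333 × 67.13 = 89.5.
Round up: n₁ = 90, giving n₂ = 3 × 90 = 270.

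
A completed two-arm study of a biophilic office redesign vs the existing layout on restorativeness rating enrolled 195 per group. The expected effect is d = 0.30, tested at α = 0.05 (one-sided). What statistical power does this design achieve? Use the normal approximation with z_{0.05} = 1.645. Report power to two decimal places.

power ≈ 0.91

For two equal groups, power = Φ(d·√(n/2) − z_{α}).
d·√(n/2) = 0.30 × √(195/2) = 0.30 × 9.874 = 2.962.
z_β = 2.962 − 1.645 = 1.317.
Power = Φ(1.317) = 0.906.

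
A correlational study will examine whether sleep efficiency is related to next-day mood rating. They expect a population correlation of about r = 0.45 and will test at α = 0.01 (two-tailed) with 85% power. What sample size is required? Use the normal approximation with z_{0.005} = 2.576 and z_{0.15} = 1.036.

n = 59

Fisher's z: C = ½·ln((1+r)/(1−r)) = ½·ln(2.6364) = 0.4847.
n = ((z_{α/2} + z_β)/C)² + 3.
(2.576 + 1.036) / 0.4847 = 3.612 / 0.4847 = 7.452.
n = 7.452² + 3 = 55.53 + 3 = 58.5.
Round up.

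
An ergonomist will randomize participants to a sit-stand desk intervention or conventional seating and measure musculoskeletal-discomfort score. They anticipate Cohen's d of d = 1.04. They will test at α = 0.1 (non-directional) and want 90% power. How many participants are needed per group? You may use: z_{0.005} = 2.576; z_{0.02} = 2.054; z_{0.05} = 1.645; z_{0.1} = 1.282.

For two independent groups with equal n: n = 2·((z_{α/2} + z_β) / d)².
z_{α/2} + z_β = 1.645 + 1.282 = 2.927.
n = 2 × (2.927 / 1.04)² = 2 × 2.814² = 2 × 7.92 = 15.8.
Round up to the next whole participant.

n = 16 per group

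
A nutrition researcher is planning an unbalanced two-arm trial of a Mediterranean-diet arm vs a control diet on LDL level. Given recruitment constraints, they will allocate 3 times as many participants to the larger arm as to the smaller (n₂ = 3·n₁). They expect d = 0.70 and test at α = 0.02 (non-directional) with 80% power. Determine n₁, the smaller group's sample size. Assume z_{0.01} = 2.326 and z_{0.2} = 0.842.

n₁ = 28

With allocation ratio k = n₂/n₁ = 3, Var(x̄₁−x̄₂) = σ²(1/n₁ + 1/(k·n₁)) = σ²·(k+1)/(k·n₁).
So n₁ = (1 + 1/k)·((z_{α/2} + z_β)/d)² = 1.333 × (3.168/0.70)².
n₁ = 1.333 × 20.48 = 27.3.
Round up: n₁ = 28, giving n₂ = 3 × 28 = 84.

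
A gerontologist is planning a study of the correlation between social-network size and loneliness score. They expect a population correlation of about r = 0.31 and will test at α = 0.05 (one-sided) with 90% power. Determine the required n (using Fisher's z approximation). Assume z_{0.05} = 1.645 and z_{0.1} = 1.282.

Fisher's z: C = ½·ln((1+r)/(1−r)) = ½·ln(1.8986) = 0.3205.
n = ((z_{α} + z_β)/C)² + 3.
(1.645 + 1.282) / 0.3205 = 2.927 / 0.3205 = 9.133.
n = 9.133² + 3 = 83.40 + 3 = 86.4.
Round up.

n = 87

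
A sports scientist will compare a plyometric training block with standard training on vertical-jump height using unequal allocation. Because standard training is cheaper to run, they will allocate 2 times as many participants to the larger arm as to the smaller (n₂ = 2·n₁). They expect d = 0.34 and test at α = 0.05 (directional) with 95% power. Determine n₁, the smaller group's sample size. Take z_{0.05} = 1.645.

With allocation ratio k = n₂/n₁ = 2, Var(x̄₁−x̄₂) = σ²(1/n₁ + 1/(k·n₁)) = σ²·(k+1)/(k·n₁).
So n₁ = (1 + 1/k)·((z_{α} + z_β)/d)² = 1.500 × (3.290/0.34)².
n₁ = 1.500 × 93.63 = 140.5.
Round up: n₁ = 141, giving n₂ = 2 × 141 = 282.

n₁ = 141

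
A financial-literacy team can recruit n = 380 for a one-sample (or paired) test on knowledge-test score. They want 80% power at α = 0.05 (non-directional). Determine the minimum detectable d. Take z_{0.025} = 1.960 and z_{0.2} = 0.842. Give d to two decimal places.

d_min ≈ 0.14

For a single sample (or paired design) of n = 380: d_min = (z_{α/2} + z_β)/√n.
z-sum = 1.960 + 0.842 = 2.802.
d_min = 2.802 / √380 = 2.802 / 19.494 = 0.144.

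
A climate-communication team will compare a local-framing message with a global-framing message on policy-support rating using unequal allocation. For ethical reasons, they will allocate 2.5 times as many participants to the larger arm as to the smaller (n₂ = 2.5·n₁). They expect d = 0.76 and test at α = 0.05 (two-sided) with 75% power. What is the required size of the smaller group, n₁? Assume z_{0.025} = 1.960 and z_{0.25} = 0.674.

With allocation ratio k = n₂/n₁ = 2.5, Var(x̄₁−x̄₂) = σ²(1/n₁ + 1/(k·n₁)) = σ²·(k+1)/(k·n₁).
So n₁ = (1 + 1/k)·((z_{α/2} + z_β)/d)² = 1.400 × (2.634/0.76)².
n₁ = 1.400 × 12.01 = 16.8.
Round up: n₁ = 17, giving n₂ = ⌈2.5 × 17⌉ = ⌈42.5⌉ = 43.

n₁ = 17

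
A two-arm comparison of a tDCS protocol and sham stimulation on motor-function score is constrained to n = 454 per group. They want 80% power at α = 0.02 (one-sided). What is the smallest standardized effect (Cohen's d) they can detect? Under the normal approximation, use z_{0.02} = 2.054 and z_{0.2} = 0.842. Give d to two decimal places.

For two independent groups of n = 454 each: d_min = (z_{α} + z_β)·√(2/n).
z-sum = 2.054 + 0.842 = 2.896.
d_min = 2.896 × √(2/454) = 2.896 × 0.0664 = 0.192.

d_min ≈ 0.19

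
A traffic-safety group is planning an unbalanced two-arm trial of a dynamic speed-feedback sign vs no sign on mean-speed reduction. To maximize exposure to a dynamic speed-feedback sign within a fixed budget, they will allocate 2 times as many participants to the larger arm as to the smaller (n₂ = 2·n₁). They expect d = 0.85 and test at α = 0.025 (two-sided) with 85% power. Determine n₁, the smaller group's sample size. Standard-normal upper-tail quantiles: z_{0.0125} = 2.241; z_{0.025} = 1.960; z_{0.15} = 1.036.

With allocation ratio k = n₂/n₁ = 2, Var(x̄₁−x̄₂) = σ²(1/n₁ + 1/(k·n₁)) = σ²·(k+1)/(k·n₁).
So n₁ = (1 + 1/k)·((z_{α/2} + z_β)/d)² = 1.500 × (3.277/0.85)².
n₁ = 1.500 × 14.86 = 22.3.
Round up: n₁ = 23, giving n₂ = 2 × 23 = 46.

n₁ = 23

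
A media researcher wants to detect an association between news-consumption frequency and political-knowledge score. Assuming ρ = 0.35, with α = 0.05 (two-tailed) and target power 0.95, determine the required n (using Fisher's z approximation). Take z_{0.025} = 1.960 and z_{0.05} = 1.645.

Fisher's z: C = ½·ln((1+r)/(1−r)) = ½·ln(2.0769) = 0.3654.
n = ((z_{α/2} + z_β)/C)² + 3.
(1.960 + 1.645) / 0.3654 = 3.605 / 0.3654 = 9.866.
n = 9.866² + 3 = 97.34 + 3 = 100.3.
Round up.

n = 101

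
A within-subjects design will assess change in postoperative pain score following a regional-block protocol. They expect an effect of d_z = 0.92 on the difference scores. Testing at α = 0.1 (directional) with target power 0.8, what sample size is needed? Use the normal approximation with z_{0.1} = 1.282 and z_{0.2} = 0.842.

For a paired (one-sample on differences) test: n = ((z_{α} + z_β) / d)².
z_{α} + z_β = 1.282 + 0.842 = 2.124.
n = (2.124 / 0.92)² = 2.309² = 5.33.
Round up.

n = 6 pairs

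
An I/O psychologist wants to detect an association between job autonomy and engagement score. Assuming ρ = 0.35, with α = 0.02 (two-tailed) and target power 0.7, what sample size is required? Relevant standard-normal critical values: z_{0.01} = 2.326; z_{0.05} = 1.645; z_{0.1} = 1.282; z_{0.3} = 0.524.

Fisher's z: C = ½·ln((1+r)/(1−r)) = ½·ln(2.0769) = 0.3654.
n = ((z_{α/2} + z_β)/C)² + 3.
(2.326 + 0.524) / 0.3654 = 2.850 / 0.3654 = 7.800.
n = 7.800² + 3 = 60.83 + 3 = 63.8.
Round up.

n = 64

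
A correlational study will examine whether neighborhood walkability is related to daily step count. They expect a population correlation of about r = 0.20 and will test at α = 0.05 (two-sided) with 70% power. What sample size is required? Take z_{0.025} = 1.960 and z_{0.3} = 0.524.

Fisher's z: C = ½·ln((1+r)/(1−r)) = ½·ln(1.5000) = 0.2027.
n = ((z_{α/2} + z_β)/C)² + 3.
(1.960 + 0.524) / 0.2027 = 2.484 / 0.2027 = 12.255.
n = 12.255² + 3 = 150.17 + 3 = 153.2.
Round up.

n = 154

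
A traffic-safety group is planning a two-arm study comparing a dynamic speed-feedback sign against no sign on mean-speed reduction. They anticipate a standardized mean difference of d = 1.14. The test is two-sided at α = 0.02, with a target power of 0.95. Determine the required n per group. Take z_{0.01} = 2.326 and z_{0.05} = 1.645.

n = 25 per group

For two independent groups with equal n: n = 2·((z_{α/2} + z_β) / d)².
z_{α/2} + z_β = 2.326 + 1.645 = 3.971.
n = 2 × (3.971 / 1.14)² = 2 × 3.483² = 2 × 12.13 = 24.3.
Round up to the next whole participant.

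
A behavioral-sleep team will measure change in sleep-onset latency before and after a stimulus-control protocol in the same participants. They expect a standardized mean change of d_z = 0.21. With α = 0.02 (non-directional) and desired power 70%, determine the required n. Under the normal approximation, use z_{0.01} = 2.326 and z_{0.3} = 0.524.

n = 185 pairs

For a paired (one-sample on differences) test: n = ((z_{α/2} + z_β) / d)².
z_{α/2} + z_β = 2.326 + 0.524 = 2.850.
n = (2.850 / 0.21)² = 13.571² = 184.18.
Round up.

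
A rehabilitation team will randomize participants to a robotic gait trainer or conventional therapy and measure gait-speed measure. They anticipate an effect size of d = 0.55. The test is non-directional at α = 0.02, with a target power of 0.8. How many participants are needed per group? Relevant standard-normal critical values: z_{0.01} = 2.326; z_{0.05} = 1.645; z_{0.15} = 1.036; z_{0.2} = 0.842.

n = 67 per group

For two independent groups with equal n: n = 2·((z_{α/2} + z_β) / d)².
z_{α/2} + z_β = 2.326 + 0.842 = 3.168.
n = 2 × (3.168 / 0.55)² = 2 × 5.760² = 2 × 33.18 = 66.4.
Round up to the next whole participant.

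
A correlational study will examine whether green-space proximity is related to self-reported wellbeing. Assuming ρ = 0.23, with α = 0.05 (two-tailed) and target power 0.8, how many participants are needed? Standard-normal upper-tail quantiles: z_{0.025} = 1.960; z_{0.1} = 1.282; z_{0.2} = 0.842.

n = 147

Fisher's z: C = ½·ln((1+r)/(1−r)) = ½·ln(1.5974) = 0.2342.
n = ((z_{α/2} + z_β)/C)² + 3.
(1.960 + 0.842) / 0.2342 = 2.802 / 0.2342 = 11.964.
n = 11.964² + 3 = 143.14 + 3 = 146.1.
Round up.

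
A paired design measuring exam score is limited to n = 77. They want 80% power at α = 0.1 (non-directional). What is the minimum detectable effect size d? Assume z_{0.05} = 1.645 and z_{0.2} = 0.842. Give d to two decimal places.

d_min ≈ 0.28

For a single sample (or paired design) of n = 77: d_min = (z_{α/2} + z_β)/√n.
z-sum = 1.645 + 0.842 = 2.487.
d_min = 2.487 / √77 = 2.487 / 8.775 = 0.283.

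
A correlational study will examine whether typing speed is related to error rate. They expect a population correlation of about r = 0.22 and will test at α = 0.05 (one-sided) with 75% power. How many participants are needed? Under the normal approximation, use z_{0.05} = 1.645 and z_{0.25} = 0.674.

Fisher's z: C = ½·ln((1+r)/(1−r)) = ½·ln(1.5641) = 0.2237.
n = ((z_{α} + z_β)/C)² + 3.
(1.645 + 0.674) / 0.2237 = 2.319 / 0.2237 = 10.367.
n = 10.367² + 3 = 107.47 + 3 = 110.5.
Round up.

n = 111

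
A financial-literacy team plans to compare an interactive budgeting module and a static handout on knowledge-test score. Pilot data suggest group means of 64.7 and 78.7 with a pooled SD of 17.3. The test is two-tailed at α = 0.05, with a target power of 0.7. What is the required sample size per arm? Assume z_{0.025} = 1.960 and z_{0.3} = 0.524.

Cohen's d = |M₁ − M₂| / SD_pooled = |64.7 − 78.7| / 17.3 = 14.0 / 17.3 = 0.809.
For two independent groups with equal n: n = 2·((z_{α/2} + z_β) / d)².
z_{α/2} + z_β = 1.960 + 0.524 = 2.484.
n = 2 × (2.484 / 0.809)² = 2 × 3.070² = 2 × 9.43 = 18.9.
Round up to the next whole participant.

n = 19 per group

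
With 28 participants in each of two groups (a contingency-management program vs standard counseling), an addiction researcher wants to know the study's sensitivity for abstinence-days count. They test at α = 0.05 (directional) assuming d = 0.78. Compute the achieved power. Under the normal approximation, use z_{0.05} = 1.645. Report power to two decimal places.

power ≈ 0.90

For two equal groups, power = Φ(d·√(n/2) − z_{α}).
d·√(n/2) = 0.78 × √(28/2) = 0.78 × 3.742 = 2.918.
z_β = 2.918 − 1.645 = 1.273.
Power = Φ(1.273) = 0.899.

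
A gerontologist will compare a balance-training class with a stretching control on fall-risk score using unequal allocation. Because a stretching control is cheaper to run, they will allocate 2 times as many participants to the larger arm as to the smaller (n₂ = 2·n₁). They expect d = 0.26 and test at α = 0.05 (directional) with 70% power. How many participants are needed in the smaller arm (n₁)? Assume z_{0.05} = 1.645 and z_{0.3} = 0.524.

n₁ = 105

With allocation ratio k = n₂/n₁ = 2, Var(x̄₁−x̄₂) = σ²(1/n₁ + 1/(k·n₁)) = σ²·(k+1)/(k·n₁).
So n₁ = (1 + 1/k)·((z_{α} + z_β)/d)² = 1.500 × (2.169/0.26)².
n₁ = 1.500 × 69.59 = 104.4.
Round up: n₁ = 105, giving n₂ = 2 × 105 = 210.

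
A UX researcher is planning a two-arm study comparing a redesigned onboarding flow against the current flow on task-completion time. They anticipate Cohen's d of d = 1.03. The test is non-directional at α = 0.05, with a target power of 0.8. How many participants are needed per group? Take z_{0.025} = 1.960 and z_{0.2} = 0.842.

n = 15 per group

For two independent groups with equal n: n = 2·((z_{α/2} + z_β) / d)².
z_{α/2} + z_β = 1.960 + 0.842 = 2.802.
n = 2 × (2.802 / 1.03)² = 2 × 2.720² = 2 × 7.40 = 14.8.
Round up to the next whole participant.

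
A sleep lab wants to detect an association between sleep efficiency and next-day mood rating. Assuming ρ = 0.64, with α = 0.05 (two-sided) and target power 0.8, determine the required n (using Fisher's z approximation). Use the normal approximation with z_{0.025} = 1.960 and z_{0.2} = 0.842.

Fisher's z: C = ½·ln((1+r)/(1−r)) = ½·ln(4.5556) = 0.7582.
n = ((z_{α/2} + z_β)/C)² + 3.
(1.960 + 0.842) / 0.7582 = 2.802 / 0.7582 = 3.696.
n = 3.696² + 3 = 13.66 + 3 = 16.7.
Round up.

n = 17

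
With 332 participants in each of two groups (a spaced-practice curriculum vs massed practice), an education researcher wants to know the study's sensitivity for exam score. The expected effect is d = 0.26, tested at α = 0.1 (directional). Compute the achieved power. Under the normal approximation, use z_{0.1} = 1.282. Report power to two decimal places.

power ≈ 0.98

For two equal groups, power = Φ(d·√(n/2) − z_{α}).
d·√(n/2) = 0.26 × √(332/2) = 0.26 × 12.884 = 3.350.
z_β = 3.350 − 1.282 = 2.068.
Power = Φ(2.068) = 0.981.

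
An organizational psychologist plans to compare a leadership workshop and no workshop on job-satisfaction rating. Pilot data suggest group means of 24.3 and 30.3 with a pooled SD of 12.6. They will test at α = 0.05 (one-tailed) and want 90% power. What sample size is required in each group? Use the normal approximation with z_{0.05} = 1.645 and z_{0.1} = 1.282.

Cohen's d = |M₁ − M₂| / SD_pooled = |24.3 − 30.3| / 12.6 = 6.0 / 12.6 = 0.476.
For two independent groups with equal n: n = 2·((z_{α} + z_β) / d)².
z_{α} + z_β = 1.645 + 1.282 = 2.927.
n = 2 × (2.927 / 0.476)² = 2 × 6.149² = 2 × 37.81 = 75.6.
Round up to the next whole participant.

n = 76 per group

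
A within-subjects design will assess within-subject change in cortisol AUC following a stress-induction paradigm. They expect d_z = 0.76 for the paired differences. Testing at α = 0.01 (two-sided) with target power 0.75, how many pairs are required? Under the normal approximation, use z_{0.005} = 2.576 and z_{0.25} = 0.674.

n = 19 pairs

For a paired (one-sample on differences) test: n = ((z_{α/2} + z_β) / d)².
z_{α/2} + z_β = 2.576 + 0.674 = 3.250.
n = (3.250 / 0.76)² = 4.276² = 18.29.
Round up.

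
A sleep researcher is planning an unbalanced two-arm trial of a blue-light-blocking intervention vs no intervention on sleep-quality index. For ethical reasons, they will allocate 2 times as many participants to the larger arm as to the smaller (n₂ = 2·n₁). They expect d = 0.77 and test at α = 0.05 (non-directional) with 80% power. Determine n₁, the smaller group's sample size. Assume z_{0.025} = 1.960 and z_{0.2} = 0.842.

With allocation ratio k = n₂/n₁ = 2, Var(x̄₁−x̄₂) = σ²(1/n₁ + 1/(k·n₁)) = σ²·(k+1)/(k·n₁).
So n₁ = (1 + 1/k)·((z_{α/2} + z_β)/d)² = 1.500 × (2.802/0.77)².
n₁ = 1.500 × 13.24 = 19.9.
Round up: n₁ = 20, giving n₂ = 2 × 20 = 40.

n₁ = 20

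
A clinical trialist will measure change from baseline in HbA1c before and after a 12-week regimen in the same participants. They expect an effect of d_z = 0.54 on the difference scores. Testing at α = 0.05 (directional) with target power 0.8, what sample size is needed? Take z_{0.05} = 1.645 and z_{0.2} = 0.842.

For a paired (one-sample on differences) test: n = ((z_{α} + z_β) / d)².
z_{α} + z_β = 1.645 + 0.842 = 2.487.
n = (2.487 / 0.54)² = 4.606² = 21.21.
Round up.

n = 22 pairs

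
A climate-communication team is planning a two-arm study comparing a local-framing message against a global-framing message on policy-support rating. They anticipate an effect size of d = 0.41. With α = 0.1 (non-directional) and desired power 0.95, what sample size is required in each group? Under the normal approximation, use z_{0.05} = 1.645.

For two independent groups with equal n: n = 2·((z_{α/2} + z_β) / d)².
z_{α/2} + z_β = 1.645 + 1.645 = 3.290.
n = 2 × (3.290 / 0.41)² = 2 × 8.024² = 2 × 64.39 = 128.8.
Round up to the next whole participant.

n = 129 per group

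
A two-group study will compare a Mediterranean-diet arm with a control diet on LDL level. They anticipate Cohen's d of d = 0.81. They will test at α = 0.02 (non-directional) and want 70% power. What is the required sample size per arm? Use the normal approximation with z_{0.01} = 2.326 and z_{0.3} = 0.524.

n = 25 per group

For two independent groups with equal n: n = 2·((z_{α/2} + z_β) / d)².
z_{α/2} + z_β = 2.326 + 0.524 = 2.850.
n = 2 × (2.850 / 0.81)² = 2 × 3.519² = 2 × 12.38 = 24.8.
Round up to the next whole participant.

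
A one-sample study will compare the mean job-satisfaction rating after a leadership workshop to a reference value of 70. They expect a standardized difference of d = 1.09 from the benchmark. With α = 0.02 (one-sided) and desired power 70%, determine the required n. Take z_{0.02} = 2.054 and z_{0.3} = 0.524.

For a one-sample test: n = ((z_{α} + z_β) / d)².
z_{α} + z_β = 2.054 + 0.524 = 2.578.
n = (2.578 / 1.09)² = 2.365² = 5.59.
Round up.

n = 6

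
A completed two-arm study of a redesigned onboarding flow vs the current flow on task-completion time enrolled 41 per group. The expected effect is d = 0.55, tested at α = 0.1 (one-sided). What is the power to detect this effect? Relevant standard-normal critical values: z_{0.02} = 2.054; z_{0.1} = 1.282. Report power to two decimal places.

power ≈ 0.89

For two equal groups, power = Φ(d·√(n/2) − z_{α}).
d·√(n/2) = 0.55 × √(41/2) = 0.55 × 4.528 = 2.490.
z_β = 2.490 − 1.282 = 1.208.
Power = Φ(1.208) = 0.887.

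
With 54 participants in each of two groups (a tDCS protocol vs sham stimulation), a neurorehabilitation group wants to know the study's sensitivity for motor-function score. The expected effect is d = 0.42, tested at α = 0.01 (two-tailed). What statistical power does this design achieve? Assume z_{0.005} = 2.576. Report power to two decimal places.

power ≈ 0.35

For two equal groups, power = Φ(d·√(n/2) − z_{α/2}).
d·√(n/2) = 0.42 × √(54/2) = 0.42 × 5.196 = 2.182.
z_β = 2.182 − 2.576 = -0.394.
Power = Φ(-0.394) = 0.347.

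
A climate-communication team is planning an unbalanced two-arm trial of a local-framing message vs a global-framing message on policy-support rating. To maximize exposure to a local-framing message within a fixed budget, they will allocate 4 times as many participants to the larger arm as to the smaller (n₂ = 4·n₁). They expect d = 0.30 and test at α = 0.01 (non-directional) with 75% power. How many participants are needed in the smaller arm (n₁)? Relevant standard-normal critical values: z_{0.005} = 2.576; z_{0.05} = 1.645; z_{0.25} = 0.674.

n₁ = 147

With allocation ratio k = n₂/n₁ = 4, Var(x̄₁−x̄₂) = σ²(1/n₁ + 1/(k·n₁)) = σ²·(k+1)/(k·n₁).
So n₁ = (1 + 1/k)·((z_{α/2} + z_β)/d)² = 1.250 × (3.250/0.30)².
n₁ = 1.250 × 117.36 = 146.7.
Round up: n₁ = 147, giving n₂ = 4 × 147 = 588.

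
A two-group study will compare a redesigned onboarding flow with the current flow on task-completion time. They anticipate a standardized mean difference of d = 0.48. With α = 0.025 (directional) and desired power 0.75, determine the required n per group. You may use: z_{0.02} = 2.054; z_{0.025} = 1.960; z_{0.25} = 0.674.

For two independent groups with equal n: n = 2·((z_{α} + z_β) / d)².
z_{α} + z_β = 1.960 + 0.674 = 2.634.
n = 2 × (2.634 / 0.48)² = 2 × 5.487² = 2 × 30.11 = 60.2.
Round up to the next whole participant.

n = 61 per group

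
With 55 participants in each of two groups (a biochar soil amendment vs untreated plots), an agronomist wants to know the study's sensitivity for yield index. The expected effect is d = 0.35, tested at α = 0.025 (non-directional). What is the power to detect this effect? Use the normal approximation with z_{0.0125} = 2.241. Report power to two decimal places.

For two equal groups, power = Φ(d·√(n/2) − z_{α/2}).
d·√(n/2) = 0.35 × √(55/2) = 0.35 × 5.244 = 1.835.
z_β = 1.835 − 2.241 = -0.406.
Power = Φ(-0.406) = 0.343.

power ≈ 0.34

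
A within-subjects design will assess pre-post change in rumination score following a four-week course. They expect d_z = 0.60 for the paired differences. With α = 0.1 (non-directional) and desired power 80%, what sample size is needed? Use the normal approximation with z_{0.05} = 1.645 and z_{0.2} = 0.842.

For a paired (one-sample on differences) test: n = ((z_{α/2} + z_β) / d)².
z_{α/2} + z_β = 1.645 + 0.842 = 2.487.
n = (2.487 / 0.60)² = 4.145² = 17.18.
Round up.

n = 18 pairs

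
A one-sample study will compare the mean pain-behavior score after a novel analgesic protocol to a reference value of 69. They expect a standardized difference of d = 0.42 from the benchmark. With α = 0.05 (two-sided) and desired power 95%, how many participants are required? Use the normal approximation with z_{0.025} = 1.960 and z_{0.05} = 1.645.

n = 74

For a one-sample test: n = ((z_{α/2} + z_β) / d)².
z_{α/2} + z_β = 1.960 + 1.645 = 3.605.
n = (3.605 / 0.42)² = 8.583² = 73.67.
Round up.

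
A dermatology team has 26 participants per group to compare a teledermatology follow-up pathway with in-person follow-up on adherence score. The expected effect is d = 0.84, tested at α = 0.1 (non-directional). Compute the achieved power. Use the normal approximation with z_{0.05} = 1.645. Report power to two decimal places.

power ≈ 0.92

For two equal groups, power = Φ(d·√(n/2) − z_{α/2}).
d·√(n/2) = 0.84 × √(26/2) = 0.84 × 3.606 = 3.029.
z_β = 3.029 − 1.645 = 1.384.
Power = Φ(1.384) = 0.917.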